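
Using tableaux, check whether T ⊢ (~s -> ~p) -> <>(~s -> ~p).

Tableau for the negation ~((~s -> ~p) -> <>(~s -> ~p)):
1. ~((~s -> ~p) -> <>(~s -> ~p)), 0
2. ~s -> ~p, 0   [~->-rule on 1]
3. ~<>(~s -> ~p), 0   [~->-rule on 1]
4. ~(~s -> ~p), 0   [~<>-rule on 3 via 0R0]
5. ~s, 0   [~->-rule on 4]
6. p, 0   [~->-rule on 4]
7. ~p, 0   [->-rule on 2 (branches; this branch)]
Accessibility: 0R0
Branch closes: p and ~p both at 0.
All branches of the negation close; one closing branch shown above.

Yes, valid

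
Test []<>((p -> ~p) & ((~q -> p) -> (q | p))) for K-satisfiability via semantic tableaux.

1. []<>((p -> ~p) & ((~q -> p) -> (q | p))), u

Satisfiable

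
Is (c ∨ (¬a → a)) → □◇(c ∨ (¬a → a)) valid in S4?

Tableau for the negation ¬((c ∨ (¬a → a)) → □◇(c ∨ (¬a → a))):
1. ¬((c ∨ (¬a → a)) → □◇(c ∨ (¬a → a))), w0
2. c ∨ (¬a → a), w0
3. ¬□◇(c ∨ (¬a → a)), w0
4. ¬a → a, w0
5. a, w0
6. ¬◇(c ∨ (¬a → a)), w1
7. ¬(c ∨ (¬a → a)), w1
8. ¬c, w1
9. ¬(¬a → a), w1
10. ¬a, w1
Accessibility: w0Rw0, w0Rw1, w1Rw1
The negation has an open branch (countermodel exists).

No, not valid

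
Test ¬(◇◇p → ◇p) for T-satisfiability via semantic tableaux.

Satisfiable (open branch found)

1. ¬(◇◇p → ◇p), u
2. ◇◇p, u
3. ¬◇p, u
4. ¬p, u
5. ◇p, v
6. ¬p, v
7. p, w
Accessibility: uRu, uRv, vRv, vRw, wRw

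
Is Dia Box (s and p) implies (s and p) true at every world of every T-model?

Not valid

Tableau for the negation not (Dia Box (s and p) implies (s and p)):
1. not (Dia Box (s and p) implies (s and p)), 0
2. Dia Box (s and p), 0
3. not (s and p), 0
4. not p, 0
5. Box (s and p), 1
6. s and p, 1
7. s, 1
8. p, 1
Accessibility: 0R0, 0R1, 1R1
The negation has an open branch (countermodel exists).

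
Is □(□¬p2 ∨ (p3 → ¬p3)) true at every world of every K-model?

Tableau for the negation ¬□(□¬p2 ∨ (p3 → ¬p3)):
1. ¬□(□¬p2 ∨ (p3 → ¬p3)), w0
2. ¬(□¬p2 ∨ (p3 → ¬p3)), w1
3. ¬□¬p2, w1
4. ¬(p3 → ¬p3), w1
5. p3, w1
6. p2, w2
Accessibility: w0Rw1, w1Rw2
The negation has an open branch (countermodel exists).

Not valid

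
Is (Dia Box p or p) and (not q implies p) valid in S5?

Not valid

Tableau for the negation not ((Dia Box p or p) and (not q implies p)):
1. not ((Dia Box p or p) and (not q implies p)), w0
2. not (not q implies p), w0   [neg-and-rule on 1 (branches; this branch)]
3. not q, w0   [neg-implies-rule on 2]
4. not p, w0   [neg-implies-rule on 2]
Accessibility: w0Rw0
The negation has an open branch (countermodel exists).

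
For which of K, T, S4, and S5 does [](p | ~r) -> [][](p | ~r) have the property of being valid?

S4-tableau for the negation ~([](p | ~r) -> [][](p | ~r)):
1. ~([](p | ~r) -> [][](p | ~r)), u
2. [](p | ~r), u
3. ~[][](p | ~r), u
4. p | ~r, u
5. ~r, u
6. ~[](p | ~r), v
7. p | ~r, v
8. ~r, v
9. ~(p | ~r), w
10. ~p, w
11. r, w
12. p | ~r, w
13. ~r, w
Accessibility: uRu, uRv, uRw, vRv, vRw, wRw
Branch closes: r and ~r both at w.
Every branch closes (one shown): valid in S4, hence also in S5 (every theorem of S4 is a theorem of S5).
T-tableau for the negation ~([](p | ~r) -> [][](p | ~r)):
1. ~([](p | ~r) -> [][](p | ~r)), u
2. [](p | ~r), u
3. ~[][](p | ~r), u
4. p | ~r, u
5. ~r, u
6. ~[](p | ~r), v
7. p | ~r, v
8. ~r, v
9. ~(p | ~r), w
10. ~p, w
11. r, w
Accessibility: uRu, uRv, vRv, vRw, wRw
Complete open branch: countermodel on a T-frame, so not valid in T, nor in K (the same frame is also a K-frame).

S4, S5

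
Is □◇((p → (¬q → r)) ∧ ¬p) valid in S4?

Tableau for the negation ¬□◇((p → (¬q → r)) ∧ ¬p):
1. ¬□◇((p → (¬q → r)) ∧ ¬p), u
2. ¬◇((p → (¬q → r)) ∧ ¬p), v
3. ¬((p → (¬q → r)) ∧ ¬p), v
4. p, v
Accessibility: uRu, uRv, vRv
The negation has an open branch (countermodel exists).

Invalid (countermodel exists)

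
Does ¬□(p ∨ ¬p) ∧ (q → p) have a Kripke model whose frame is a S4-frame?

1. ¬□(p ∨ ¬p) ∧ (q → p), u
2. ¬□(p ∨ ¬p), u   [∧-rule on 1]
3. q → p, u   [∧-rule on 1]
4. p, u   [→-rule on 3 (branches; this branch)]
5. ¬(p ∨ ¬p), v   [¬□-rule on 2: fresh world v, uRv]
6. ¬p, v   [¬∨-rule on 5]
7. p, v   [¬∨-rule on 5]
Accessibility: uRu, uRv, vRv
Branch closes: p and ¬p both at v.
(One branch shown.) All branches close.

No, unsatisfiable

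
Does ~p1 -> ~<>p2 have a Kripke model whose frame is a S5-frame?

Satisfiable

1. ~p1 -> ~<>p2, 0
2. ~<>p2, 0   [->-rule on 1 (branches; this branch)]
3. ~p2, 0   [~<>-rule on 2 via 0R0]
Accessibility: 0R0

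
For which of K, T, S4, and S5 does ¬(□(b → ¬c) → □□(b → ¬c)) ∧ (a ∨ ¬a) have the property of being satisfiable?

K, T

T-tableau for the formula:
1. ¬(□(b → ¬c) → □□(b → ¬c)) ∧ (a ∨ ¬a), u
2. ¬(□(b → ¬c) → □□(b → ¬c)), u
3. a ∨ ¬a, u
4. □(b → ¬c), u
5. ¬□□(b → ¬c), u
6. b → ¬c, u
7. ¬a, u
8. ¬c, u
9. ¬□(b → ¬c), v
10. b → ¬c, v
11. ¬c, v
12. ¬(b → ¬c), w
13. b, w
14. c, w
Accessibility: uRu, uRv, vRv, vRw, wRw
Complete open branch: satisfiable in T, hence also in K (this T-model is also a K-model).
S4-tableau for the formula:
1. ¬(□(b → ¬c) → □□(b → ¬c)) ∧ (a ∨ ¬a), u
2. ¬(□(b → ¬c) → □□(b → ¬c)), u
3. a ∨ ¬a, u
4. □(b → ¬c), u
5. ¬□□(b → ¬c), u
6. b → ¬c, u
7. ¬a, u
8. ¬c, u
9. ¬□(b → ¬c), v
10. b → ¬c, v
11. ¬c, v
12. ¬(b → ¬c), w
13. b, w
14. c, w
15. b → ¬c, w
16. ¬c, w
Accessibility: uRu, uRv, uRw, vRv, vRw, wRw
Branch closes: c and ¬c both at w.
Every branch closes (one shown): unsatisfiable in S4, hence also in S5 (every S5-frame is an S4-frame).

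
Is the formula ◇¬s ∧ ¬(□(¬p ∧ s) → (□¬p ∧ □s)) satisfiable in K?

1. ◇¬s ∧ ¬(□(¬p ∧ s) → (□¬p ∧ □s)), w0
2. ◇¬s, w0
3. ¬(□(¬p ∧ s) → (□¬p ∧ □s)), w0
4. □(¬p ∧ s), w0
5. ¬(□¬p ∧ □s), w0
6. ¬□s, w0
7. ¬s, w1
8. ¬p ∧ s, w1
9. ¬p, w1
10. s, w1
Accessibility: w0Rw1
Branch closes: s and ¬s both at w1.
(One branch shown.) All branches close.

Unsatisfiable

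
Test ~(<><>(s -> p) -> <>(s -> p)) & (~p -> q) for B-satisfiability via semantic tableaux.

1. ~(<><>(s -> p) -> <>(s -> p)) & (~p -> q), 0
2. ~(<><>(s -> p) -> <>(s -> p)), 0   [&-rule on 1]
3. ~p -> q, 0   [&-rule on 1]
4. <><>(s -> p), 0   [~->-rule on 2]
5. ~<>(s -> p), 0   [~->-rule on 2]
6. ~(s -> p), 0   [~<>-rule on 5 via 0R0]
7. s, 0   [~->-rule on 6]
8. ~p, 0   [~->-rule on 6]
9. q, 0   [->-rule on 3 (branches; this branch)]
10. <>(s -> p), 1   [<>-rule on 4: fresh world 1, 0R1]
11. ~(s -> p), 1   [~<>-rule on 5 via 0R1]
12. s, 1   [~->-rule on 11]
13. ~p, 1   [~->-rule on 11]
14. s -> p, 2   [<>-rule on 10: fresh world 2, 1R2]
15. p, 2   [->-rule on 14 (branches; this branch)]
Accessibility: 0R0, 0R1, 1R0, 1R1, 1R2, 2R1, 2R2

Satisfiable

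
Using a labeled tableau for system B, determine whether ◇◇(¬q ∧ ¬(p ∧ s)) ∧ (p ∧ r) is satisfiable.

Yes, satisfiable

1. ◇◇(¬q ∧ ¬(p ∧ s)) ∧ (p ∧ r), u
2. ◇◇(¬q ∧ ¬(p ∧ s)), u
3. p ∧ r, u
4. p, u
5. r, u
6. ◇(¬q ∧ ¬(p ∧ s)), v
7. ¬q ∧ ¬(p ∧ s), w
8. ¬q, w
9. ¬(p ∧ s), w
10. ¬s, w
Accessibility: uRu, uRv, vRu, vRv, vRw, wRv, wRw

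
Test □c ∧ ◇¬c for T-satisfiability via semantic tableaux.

Unsatisfiable

1. □c ∧ ◇¬c, u
2. □c, u
3. ◇¬c, u
4. c, u
5. ¬c, v
6. c, v
Accessibility: uRu, uRv, vRv
Branch closes: c and ¬c both at v.
Every branch closes; the branch above is one of them.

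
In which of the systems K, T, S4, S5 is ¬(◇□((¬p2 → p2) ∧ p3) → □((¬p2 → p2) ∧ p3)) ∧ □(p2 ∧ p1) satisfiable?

K, T, S4

S4-tableau for the formula:
1. ¬(◇□((¬p2 → p2) ∧ p3) → □((¬p2 → p2) ∧ p3)) ∧ □(p2 ∧ p1), 0
2. ¬(◇□((¬p2 → p2) ∧ p3) → □((¬p2 → p2) ∧ p3)), 0   [∧-rule on 1]
3. □(p2 ∧ p1), 0   [∧-rule on 1]
4. ◇□((¬p2 → p2) ∧ p3), 0   [¬→-rule on 2]
5. ¬□((¬p2 → p2) ∧ p3), 0   [¬→-rule on 2]
6. p2 ∧ p1, 0   [□-rule on 3 via 0R0]
7. p2, 0   [∧-rule on 6]
8. p1, 0   [∧-rule on 6]
9. □((¬p2 → p2) ∧ p3), 1   [◇-rule on 4: fresh world 1, 0R1]
10. p2 ∧ p1, 1   [□-rule on 3 via 0R1]
11. p2, 1   [∧-rule on 10]
12. p1, 1   [∧-rule on 10]
13. (¬p2 → p2) ∧ p3, 1   [□-rule on 9 via 1R1]
14. ¬p2 → p2, 1   [∧-rule on 13]
15. p3, 1   [∧-rule on 13]
16. ¬((¬p2 → p2) ∧ p3), 2   [¬□-rule on 5: fresh world 2, 0R2]
17. p2 ∧ p1, 2   [□-rule on 3 via 0R2]
18. p2, 2   [∧-rule on 17]
19. p1, 2   [∧-rule on 17]
20. ¬p3, 2   [¬∧-rule on 16 (branches; this branch)]
Accessibility: 0R0, 0R1, 0R2, 1R1, 2R2
Complete open branch: satisfiable in S4, hence also in K, T (this S4-model is also a K-model and a T-model).
S5-tableau for the formula:
1. ¬(◇□((¬p2 → p2) ∧ p3) → □((¬p2 → p2) ∧ p3)) ∧ □(p2 ∧ p1), 0
2. ¬(◇□((¬p2 → p2) ∧ p3) → □((¬p2 → p2) ∧ p3)), 0   [∧-rule on 1]
3. □(p2 ∧ p1), 0   [∧-rule on 1]
4. ◇□((¬p2 → p2) ∧ p3), 0   [¬→-rule on 2]
5. ¬□((¬p2 → p2) ∧ p3), 0   [¬→-rule on 2]
6. p2 ∧ p1, 0   [□-rule on 3 via 0R0]
7. p2, 0   [∧-rule on 6]
8. p1, 0   [∧-rule on 6]
9. □((¬p2 → p2) ∧ p3), 1   [◇-rule on 4: fresh world 1, 0R1]
10. p2 ∧ p1, 1   [□-rule on 3 via 0R1]
11. p2, 1   [∧-rule on 10]
12. p1, 1   [∧-rule on 10]
13. (¬p2 → p2) ∧ p3, 0   [□-rule on 9 via 1R0]
14. ¬p2 → p2, 0   [∧-rule on 13]
15. p3, 0   [∧-rule on 13]
16. (¬p2 → p2) ∧ p3, 1   [□-rule on 9 via 1R1]
17. ¬p2 → p2, 1   [∧-rule on 16]
18. p3, 1   [∧-rule on 16]
19. ¬((¬p2 → p2) ∧ p3), 2   [¬□-rule on 5: fresh world 2, 0R2]
20. p2 ∧ p1, 2   [□-rule on 3 via 0R2]
21. p2, 2   [∧-rule on 20]
22. p1, 2   [∧-rule on 20]
23. (¬p2 → p2) ∧ p3, 2   [□-rule on 9 via 1R2]
24. ¬p2 → p2, 2   [∧-rule on 23]
25. p3, 2   [∧-rule on 23]
26. ¬(¬p2 → p2), 2   [¬∧-rule on 19 (branches; this branch)]
27. ¬p2, 2   [¬→-rule on 26]
Accessibility: 0R0, 0R1, 0R2, 1R0, 1R1, 1R2, 2R0, 2R1, 2R2
Branch closes: p2 and ¬p2 both at 2.
Every branch closes (one shown): unsatisfiable in S5.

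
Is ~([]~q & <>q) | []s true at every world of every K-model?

Tableau for the negation ~(~([]~q & <>q) | []s):
1. ~(~([]~q & <>q) | []s), 0
2. []~q & <>q, 0   [~|-rule on 1]
3. ~[]s, 0   [~|-rule on 1]
4. []~q, 0   [&-rule on 2]
5. <>q, 0   [&-rule on 2]
6. ~s, 1   [~[]-rule on 3: fresh world 1, 0R1]
7. ~q, 1   [[]-rule on 4 via 0R1]
8. q, 2   [<>-rule on 5: fresh world 2, 0R2]
9. ~q, 2   [[]-rule on 4 via 0R2]
Accessibility: 0R1, 0R2
Branch closes: q and ~q both at 2.
Every branch of the negation's tableau closes; the branch above is one of them.

Valid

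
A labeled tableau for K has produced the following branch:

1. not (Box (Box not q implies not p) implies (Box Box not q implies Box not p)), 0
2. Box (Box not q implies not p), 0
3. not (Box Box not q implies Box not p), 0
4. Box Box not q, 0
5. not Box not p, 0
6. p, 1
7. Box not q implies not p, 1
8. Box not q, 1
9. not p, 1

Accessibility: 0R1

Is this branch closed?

Yes, closed

Both p and not p appear at 1.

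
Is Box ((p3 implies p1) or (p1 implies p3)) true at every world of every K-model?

Valid

Tableau for the negation not Box ((p3 implies p1) or (p1 implies p3)):
1. not Box ((p3 implies p1) or (p1 implies p3)), 0
2. not ((p3 implies p1) or (p1 implies p3)), 1   [neg-Box-rule on 1: fresh world 1, 0R1]
3. not (p3 implies p1), 1   [neg-or-rule on 2]
4. not (p1 implies p3), 1   [neg-or-rule on 2]
5. p3, 1   [neg-implies-rule on 3]
6. not p1, 1   [neg-implies-rule on 3]
7. p1, 1   [neg-implies-rule on 4]
8. not p3, 1   [neg-implies-rule on 4]
Accessibility: 0R1
Branch closes: p1 and not p1 both at 1.
Every branch of the negation's tableau closes; the branch above is one of them.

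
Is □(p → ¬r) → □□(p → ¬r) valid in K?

Tableau for the negation ¬(□(p → ¬r) → □□(p → ¬r)):
1. ¬(□(p → ¬r) → □□(p → ¬r)), 0
2. □(p → ¬r), 0
3. ¬□□(p → ¬r), 0
4. ¬□(p → ¬r), 1
5. p → ¬r, 1
6. ¬r, 1
7. ¬(p → ¬r), 2
8. p, 2
9. r, 2
Accessibility: 0R1, 1R2
The negation has an open branch (countermodel exists).

No, not valid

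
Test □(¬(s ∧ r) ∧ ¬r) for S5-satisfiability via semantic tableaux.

1. □(¬(s ∧ r) ∧ ¬r), 0
2. ¬(s ∧ r) ∧ ¬r, 0
3. ¬(s ∧ r), 0
4. ¬r, 0
Accessibility: 0R0

Satisfiable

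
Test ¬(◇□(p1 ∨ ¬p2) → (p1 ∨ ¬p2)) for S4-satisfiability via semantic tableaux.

1. ¬(◇□(p1 ∨ ¬p2) → (p1 ∨ ¬p2)), u
2. ◇□(p1 ∨ ¬p2), u
3. ¬(p1 ∨ ¬p2), u
4. ¬p1, u
5. p2, u
6. □(p1 ∨ ¬p2), v
7. p1 ∨ ¬p2, v
8. ¬p2, v
Accessibility: uRu, uRv, vRv

Yes, satisfiable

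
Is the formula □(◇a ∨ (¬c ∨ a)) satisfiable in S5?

1. □(◇a ∨ (¬c ∨ a)), w0
2. ◇a ∨ (¬c ∨ a), w0
3. ¬c ∨ a, w0
4. a, w0
Accessibility: w0Rw0

Yes, satisfiable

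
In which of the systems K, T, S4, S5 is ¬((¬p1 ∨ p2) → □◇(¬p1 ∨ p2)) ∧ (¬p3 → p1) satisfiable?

S5-tableau for the formula:
1. ¬((¬p1 ∨ p2) → □◇(¬p1 ∨ p2)) ∧ (¬p3 → p1), 0
2. ¬((¬p1 ∨ p2) → □◇(¬p1 ∨ p2)), 0   [∧-rule on 1]
3. ¬p3 → p1, 0   [∧-rule on 1]
4. ¬p1 ∨ p2, 0   [¬→-rule on 2]
5. ¬□◇(¬p1 ∨ p2), 0   [¬→-rule on 2]
6. p1, 0   [→-rule on 3 (branches; this branch)]
7. p2, 0   [∨-rule on 4 (branches; this branch)]
8. ¬◇(¬p1 ∨ p2), 1   [¬□-rule on 5: fresh world 1, 0R1]
9. ¬(¬p1 ∨ p2), 0   [¬◇-rule on 8 via 1R0]
10. ¬p2, 0   [¬∨-rule on 9]
Accessibility: 0R0, 0R1, 1R0, 1R1
Branch closes: p2 and ¬p2 both at 0.
Every branch closes (one shown): unsatisfiable in S5.
S4-tableau for the formula:
1. ¬((¬p1 ∨ p2) → □◇(¬p1 ∨ p2)) ∧ (¬p3 → p1), 0
2. ¬((¬p1 ∨ p2) → □◇(¬p1 ∨ p2)), 0   [∧-rule on 1]
3. ¬p3 → p1, 0   [∧-rule on 1]
4. ¬p1 ∨ p2, 0   [¬→-rule on 2]
5. ¬□◇(¬p1 ∨ p2), 0   [¬→-rule on 2]
6. p1, 0   [→-rule on 3 (branches; this branch)]
7. p2, 0   [∨-rule on 4 (branches; this branch)]
8. ¬◇(¬p1 ∨ p2), 1   [¬□-rule on 5: fresh world 1, 0R1]
9. ¬(¬p1 ∨ p2), 1   [¬◇-rule on 8 via 1R1]
10. p1, 1   [¬∨-rule on 9]
11. ¬p2, 1   [¬∨-rule on 9]
Accessibility: 0R0, 0R1, 1R1
Complete open branch: satisfiable in S4, hence also in K, T (this S4-model is also a K-model and a T-model).

K, T, S4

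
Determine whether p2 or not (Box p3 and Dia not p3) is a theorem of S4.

Valid

Tableau for the negation not (p2 or not (Box p3 and Dia not p3)):
1. not (p2 or not (Box p3 and Dia not p3)), 0
2. not p2, 0
3. Box p3 and Dia not p3, 0
4. Box p3, 0
5. Dia not p3, 0
6. p3, 0
7. not p3, 1
8. p3, 1
Accessibility: 0R0, 0R1, 1R1
Branch closes: p3 and not p3 both at 1.
All branches of the negation close; one closing branch shown above.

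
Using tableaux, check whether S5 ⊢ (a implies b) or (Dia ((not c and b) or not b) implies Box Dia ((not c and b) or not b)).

Tableau for the negation not ((a implies b) or (Dia ((not c and b) or not b) implies Box Dia ((not c and b) or not b))):
1. not ((a implies b) or (Dia ((not c and b) or not b) implies Box Dia ((not c and b) or not b))), 0
2. not (a implies b), 0
3. not (Dia ((not c and b) or not b) implies Box Dia ((not c and b) or not b)), 0
4. a, 0
5. not b, 0
6. Dia ((not c and b) or not b), 0
7. not Box Dia ((not c and b) or not b), 0
8. (not c and b) or not b, 1
9. not c and b, 1
10. not c, 1
11. b, 1
12. not Dia ((not c and b) or not b), 2
13. not ((not c and b) or not b), 0
14. not (not c and b), 0
15. b, 0
Accessibility: 0R0, 0R1, 0R2, 1R0, 1R1, 1R2, 2R0, 2R1, 2R2
Branch closes: b and not b both at 0.
Every branch of the negation's tableau closes; the branch above is one of them.

Valid in S5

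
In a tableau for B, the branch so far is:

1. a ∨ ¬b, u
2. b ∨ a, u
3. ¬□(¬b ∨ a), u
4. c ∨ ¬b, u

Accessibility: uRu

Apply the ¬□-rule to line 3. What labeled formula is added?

a fresh world v with uRv, and ¬(¬b ∨ a) at v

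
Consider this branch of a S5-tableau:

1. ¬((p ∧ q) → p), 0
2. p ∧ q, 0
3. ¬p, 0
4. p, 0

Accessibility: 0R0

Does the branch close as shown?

Both p and ¬p appear at 0.

Yes, closed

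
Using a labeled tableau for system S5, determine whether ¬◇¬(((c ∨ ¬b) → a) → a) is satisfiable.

Yes, satisfiable

1. ¬◇¬(((c ∨ ¬b) → a) → a), u
2. ((c ∨ ¬b) → a) → a, u   [¬◇-rule on 1 via uRu]
3. a, u   [→-rule on 2 (branches; this branch)]
Accessibility: uRu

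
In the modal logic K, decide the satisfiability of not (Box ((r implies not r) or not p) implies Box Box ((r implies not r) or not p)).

1. not (Box ((r implies not r) or not p) implies Box Box ((r implies not r) or not p)), w0
2. Box ((r implies not r) or not p), w0
3. not Box Box ((r implies not r) or not p), w0
4. not Box ((r implies not r) or not p), w1
5. (r implies not r) or not p, w1
6. not p, w1
7. not ((r implies not r) or not p), w2
8. not (r implies not r), w2
9. p, w2
10. r, w2
Accessibility: w0Rw1, w1Rw2

Yes, satisfiable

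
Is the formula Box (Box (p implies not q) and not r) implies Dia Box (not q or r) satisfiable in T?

Yes, satisfiable

1. Box (Box (p implies not q) and not r) implies Dia Box (not q or r), 0
2. Dia Box (not q or r), 0
3. Box (not q or r), 1
4. not q or r, 1
5. r, 1
Accessibility: 0R0, 0R1, 1R1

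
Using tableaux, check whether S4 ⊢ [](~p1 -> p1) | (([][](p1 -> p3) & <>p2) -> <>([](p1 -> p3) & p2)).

Valid in S4

Tableau for the negation ~([](~p1 -> p1) | (([][](p1 -> p3) & <>p2) -> <>([](p1 -> p3) & p2))):
1. ~([](~p1 -> p1) | (([][](p1 -> p3) & <>p2) -> <>([](p1 -> p3) & p2))), u
2. ~[](~p1 -> p1), u
3. ~(([][](p1 -> p3) & <>p2) -> <>([](p1 -> p3) & p2)), u
4. [][](p1 -> p3) & <>p2, u
5. ~<>([](p1 -> p3) & p2), u
6. [][](p1 -> p3), u
7. <>p2, u
8. ~([](p1 -> p3) & p2), u
9. [](p1 -> p3), u
10. p1 -> p3, u
11. ~p2, u
12. p3, u
13. ~(~p1 -> p1), v
14. ~p1, v
15. ~([](p1 -> p3) & p2), v
16. [](p1 -> p3), v
17. p1 -> p3, v
18. ~p2, v
19. p3, v
20. p2, w
21. ~([](p1 -> p3) & p2), w
22. [](p1 -> p3), w
23. p1 -> p3, w
24. ~[](p1 -> p3), w
25. p3, w
26. ~(p1 -> p3), x
27. p1, x
28. ~p3, x
29. ~([](p1 -> p3) & p2), x
30. [](p1 -> p3), x
31. p1 -> p3, x
32. ~p2, x
33. p3, x
Accessibility: uRu, uRv, uRw, uRx, vRv, wRw, wRx, xRx
Branch closes: p3 and ~p3 both at x.
Every branch of the negation's tableau closes; the branch above is one of them.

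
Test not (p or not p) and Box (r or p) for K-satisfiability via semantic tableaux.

Unsatisfiable

1. not (p or not p) and Box (r or p), 0
2. not (p or not p), 0   [and-rule on 1]
3. Box (r or p), 0   [and-rule on 1]
4. not p, 0   [neg-or-rule on 2]
5. p, 0   [neg-or-rule on 2]
Branch closes: p and not p both at 0.
All branches of the tableau close; one closing branch shown above.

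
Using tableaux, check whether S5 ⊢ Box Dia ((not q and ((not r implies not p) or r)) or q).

Tableau for the negation not Box Dia ((not q and ((not r implies not p) or r)) or q):
1. not Box Dia ((not q and ((not r implies not p) or r)) or q), 0
2. not Dia ((not q and ((not r implies not p) or r)) or q), 1
3. not ((not q and ((not r implies not p) or r)) or q), 0
4. not (not q and ((not r implies not p) or r)), 0
5. not q, 0
6. not ((not q and ((not r implies not p) or r)) or q), 1
7. not (not q and ((not r implies not p) or r)), 1
8. not q, 1
9. not ((not r implies not p) or r), 0
10. not (not r implies not p), 0
11. not r, 0
12. p, 0
13. not ((not r implies not p) or r), 1
14. not (not r implies not p), 1
15. not r, 1
16. p, 1
Accessibility: 0R0, 0R1, 1R0, 1R1
The negation has an open branch (countermodel exists).

Not valid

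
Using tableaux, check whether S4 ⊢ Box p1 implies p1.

Tableau for the negation not (Box p1 implies p1):
1. not (Box p1 implies p1), w0
2. Box p1, w0   [neg-implies-rule on 1]
3. not p1, w0   [neg-implies-rule on 1]
4. p1, w0   [Box-rule on 2 via w0Rw0]
Accessibility: w0Rw0
Branch closes: p1 and not p1 both at w0.
All branches of the negation close; one closing branch shown above.

Valid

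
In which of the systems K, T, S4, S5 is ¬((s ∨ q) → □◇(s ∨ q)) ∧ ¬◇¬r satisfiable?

K, T, S4

S5-tableau for the formula:
1. ¬((s ∨ q) → □◇(s ∨ q)) ∧ ¬◇¬r, u
2. ¬((s ∨ q) → □◇(s ∨ q)), u
3. ¬◇¬r, u
4. s ∨ q, u
5. ¬□◇(s ∨ q), u
6. r, u
7. q, u
8. ¬◇(s ∨ q), v
9. r, v
10. ¬(s ∨ q), u
11. ¬s, u
12. ¬q, u
Accessibility: uRu, uRv, vRu, vRv
Branch closes: q and ¬q both at u.
Every branch closes (one shown): unsatisfiable in S5.
S4-tableau for the formula:
1. ¬((s ∨ q) → □◇(s ∨ q)) ∧ ¬◇¬r, u
2. ¬((s ∨ q) → □◇(s ∨ q)), u
3. ¬◇¬r, u
4. s ∨ q, u
5. ¬□◇(s ∨ q), u
6. r, u
7. q, u
8. ¬◇(s ∨ q), v
9. r, v
10. ¬(s ∨ q), v
11. ¬s, v
12. ¬q, v
Accessibility: uRu, uRv, vRv
Complete open branch: satisfiable in S4, hence also in K, T (this S4-model is also a K-model and a T-model).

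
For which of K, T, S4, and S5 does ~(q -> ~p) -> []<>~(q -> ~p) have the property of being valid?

S5-tableau for the negation ~(~(q -> ~p) -> []<>~(q -> ~p)):
1. ~(~(q -> ~p) -> []<>~(q -> ~p)), u
2. ~(q -> ~p), u
3. ~[]<>~(q -> ~p), u
4. q, u
5. p, u
6. ~<>~(q -> ~p), v
7. q -> ~p, u
8. q -> ~p, v
9. ~p, u
Accessibility: uRu, uRv, vRu, vRv
Branch closes: p and ~p both at u.
Every branch closes (one shown): valid in S5.
S4-tableau for the negation ~(~(q -> ~p) -> []<>~(q -> ~p)):
1. ~(~(q -> ~p) -> []<>~(q -> ~p)), u
2. ~(q -> ~p), u
3. ~[]<>~(q -> ~p), u
4. q, u
5. p, u
6. ~<>~(q -> ~p), v
7. q -> ~p, v
8. ~p, v
Accessibility: uRu, uRv, vRv
Complete open branch: countermodel on an S4-frame, so not valid in S4, nor in K, T (the same frame is also a K-frame and a T-frame).

S5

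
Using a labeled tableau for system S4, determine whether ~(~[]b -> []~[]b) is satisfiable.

1. ~(~[]b -> []~[]b), u
2. ~[]b, u
3. ~[]~[]b, u
4. ~b, v
5. []b, w
6. b, w
Accessibility: uRu, uRv, uRw, vRv, wRw

Satisfiable (open branch found)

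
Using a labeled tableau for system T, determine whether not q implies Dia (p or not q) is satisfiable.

1. not q implies Dia (p or not q), w0
2. Dia (p or not q), w0   [implies-rule on 1 (branches; this branch)]
3. p or not q, w1   [Dia-rule on 2: fresh world w1, w0Rw1]
4. not q, w1   [or-rule on 3 (branches; this branch)]
Accessibility: w0Rw0, w0Rw1, w1Rw1

Yes, satisfiable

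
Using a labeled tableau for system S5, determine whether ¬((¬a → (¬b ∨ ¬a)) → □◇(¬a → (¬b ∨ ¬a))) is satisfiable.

Unsatisfiable (every branch closes)

1. ¬((¬a → (¬b ∨ ¬a)) → □◇(¬a → (¬b ∨ ¬a))), u
2. ¬a → (¬b ∨ ¬a), u
3. ¬□◇(¬a → (¬b ∨ ¬a)), u
4. ¬b ∨ ¬a, u
5. ¬a, u
6. ¬◇(¬a → (¬b ∨ ¬a)), v
7. ¬(¬a → (¬b ∨ ¬a)), u
8. ¬(¬b ∨ ¬a), u
9. b, u
10. a, u
Accessibility: uRu, uRv, vRu, vRv
Branch closes: a and ¬a both at u.
All branches of the tableau close; one closing branch shown above.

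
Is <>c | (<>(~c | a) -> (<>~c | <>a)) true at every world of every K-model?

Valid

Tableau for the negation ~(<>c | (<>(~c | a) -> (<>~c | <>a))):
1. ~(<>c | (<>(~c | a) -> (<>~c | <>a))), w0
2. ~<>c, w0
3. ~(<>(~c | a) -> (<>~c | <>a)), w0
4. <>(~c | a), w0
5. ~(<>~c | <>a), w0
6. ~<>~c, w0
7. ~<>a, w0
8. ~c | a, w1
9. ~c, w1
10. c, w1
Accessibility: w0Rw1
Branch closes: c and ~c both at w1.
All branches of the negation close; one closing branch shown above.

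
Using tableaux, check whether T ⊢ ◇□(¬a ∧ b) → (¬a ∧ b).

No, not valid

Tableau for the negation ¬(◇□(¬a ∧ b) → (¬a ∧ b)):
1. ¬(◇□(¬a ∧ b) → (¬a ∧ b)), u
2. ◇□(¬a ∧ b), u
3. ¬(¬a ∧ b), u
4. ¬b, u
5. □(¬a ∧ b), v
6. ¬a ∧ b, v
7. ¬a, v
8. b, v
Accessibility: uRu, uRv, vRv
The negation has an open branch (countermodel exists).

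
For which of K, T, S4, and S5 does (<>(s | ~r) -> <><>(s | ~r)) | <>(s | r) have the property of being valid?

K-tableau for the negation ~((<>(s | ~r) -> <><>(s | ~r)) | <>(s | r)):
1. ~((<>(s | ~r) -> <><>(s | ~r)) | <>(s | r)), u
2. ~(<>(s | ~r) -> <><>(s | ~r)), u
3. ~<>(s | r), u
4. <>(s | ~r), u
5. ~<><>(s | ~r), u
6. s | ~r, v
7. ~(s | r), v
8. ~s, v
9. ~r, v
10. ~<>(s | ~r), v
Accessibility: uRv
Complete open branch: countermodel on a K-frame, so not valid in K.
T-tableau for the negation ~((<>(s | ~r) -> <><>(s | ~r)) | <>(s | r)):
1. ~((<>(s | ~r) -> <><>(s | ~r)) | <>(s | r)), u
2. ~(<>(s | ~r) -> <><>(s | ~r)), u
3. ~<>(s | r), u
4. <>(s | ~r), u
5. ~<><>(s | ~r), u
6. ~(s | r), u
7. ~s, u
8. ~r, u
9. ~<>(s | ~r), u
10. ~(s | ~r), u
11. r, u
Accessibility: uRu
Branch closes: r and ~r both at u.
Every branch closes (one shown): valid in T, hence also in S4, S5 (every theorem of T is a theorem of S4 and S5).

T, S4, S5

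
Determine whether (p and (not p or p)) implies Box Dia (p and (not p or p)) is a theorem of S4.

No, not valid

Tableau for the negation not ((p and (not p or p)) implies Box Dia (p and (not p or p))):
1. not ((p and (not p or p)) implies Box Dia (p and (not p or p))), 0
2. p and (not p or p), 0
3. not Box Dia (p and (not p or p)), 0
4. p, 0
5. not p or p, 0
6. not Dia (p and (not p or p)), 1
7. not (p and (not p or p)), 1
8. not p, 1
Accessibility: 0R0, 0R1, 1R1
The negation has an open branch (countermodel exists).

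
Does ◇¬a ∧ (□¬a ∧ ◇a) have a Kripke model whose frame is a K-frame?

1. ◇¬a ∧ (□¬a ∧ ◇a), u
2. ◇¬a, u   [∧-rule on 1]
3. □¬a ∧ ◇a, u   [∧-rule on 1]
4. □¬a, u   [∧-rule on 3]
5. ◇a, u   [∧-rule on 3]
6. ¬a, v   [◇-rule on 2: fresh world v, uRv]
7. a, w   [◇-rule on 5: fresh world w, uRw]
8. ¬a, w   [□-rule on 4 via uRw]
Accessibility: uRv, uRw
Branch closes: a and ¬a both at w.
All branches of the tableau close; one closing branch shown above.

Unsatisfiable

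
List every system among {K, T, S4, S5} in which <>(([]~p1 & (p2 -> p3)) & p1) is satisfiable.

K

T-tableau for the formula:
1. <>(([]~p1 & (p2 -> p3)) & p1), 0
2. ([]~p1 & (p2 -> p3)) & p1, 1
3. []~p1 & (p2 -> p3), 1
4. p1, 1
5. []~p1, 1
6. p2 -> p3, 1
7. ~p1, 1
Accessibility: 0R0, 0R1, 1R1
Branch closes: p1 and ~p1 both at 1.
Every branch closes (one shown): unsatisfiable in T, hence also in S4, S5 (every S4/S5-frame is a T-frame).
K-tableau for the formula:
1. <>(([]~p1 & (p2 -> p3)) & p1), 0
2. ([]~p1 & (p2 -> p3)) & p1, 1
3. []~p1 & (p2 -> p3), 1
4. p1, 1
5. []~p1, 1
6. p2 -> p3, 1
7. p3, 1
Accessibility: 0R1
Complete open branch: satisfiable in K.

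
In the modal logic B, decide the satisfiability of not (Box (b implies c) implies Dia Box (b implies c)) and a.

1. not (Box (b implies c) implies Dia Box (b implies c)) and a, u
2. not (Box (b implies c) implies Dia Box (b implies c)), u
3. a, u
4. Box (b implies c), u
5. not Dia Box (b implies c), u
6. b implies c, u
7. not Box (b implies c), u
8. c, u
9. not (b implies c), v
10. b, v
11. not c, v
12. b implies c, v
13. not Box (b implies c), v
14. c, v
Accessibility: uRu, uRv, vRu, vRv
Branch closes: c and not c both at v.
All branches of the tableau close; one closing branch shown above.

Unsatisfiable (every branch closes)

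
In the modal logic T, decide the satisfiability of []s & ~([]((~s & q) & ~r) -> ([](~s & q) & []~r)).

Unsatisfiable

1. []s & ~([]((~s & q) & ~r) -> ([](~s & q) & []~r)), 0
2. []s, 0
3. ~([]((~s & q) & ~r) -> ([](~s & q) & []~r)), 0
4. []((~s & q) & ~r), 0
5. ~([](~s & q) & []~r), 0
6. s, 0
7. (~s & q) & ~r, 0
8. ~s & q, 0
9. ~r, 0
10. ~s, 0
11. q, 0
Accessibility: 0R0
Branch closes: s and ~s both at 0.
(One branch shown.) All branches close.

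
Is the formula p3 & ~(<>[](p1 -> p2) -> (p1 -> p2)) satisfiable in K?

1. p3 & ~(<>[](p1 -> p2) -> (p1 -> p2)), w0
2. p3, w0
3. ~(<>[](p1 -> p2) -> (p1 -> p2)), w0
4. <>[](p1 -> p2), w0
5. ~(p1 -> p2), w0
6. p1, w0
7. ~p2, w0
8. [](p1 -> p2), w1
Accessibility: w0Rw1

Satisfiable (open branch found)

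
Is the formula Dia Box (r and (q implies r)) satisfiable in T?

Satisfiable (open branch found)

1. Dia Box (r and (q implies r)), u
2. Box (r and (q implies r)), v
3. r and (q implies r), v
4. r, v
5. q implies r, v
Accessibility: uRu, uRv, vRv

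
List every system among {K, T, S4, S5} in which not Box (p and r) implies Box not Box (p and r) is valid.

S5-tableau for the negation not (not Box (p and r) implies Box not Box (p and r)):
1. not (not Box (p and r) implies Box not Box (p and r)), w0
2. not Box (p and r), w0   [neg-implies-rule on 1]
3. not Box not Box (p and r), w0   [neg-implies-rule on 1]
4. not (p and r), w1   [neg-Box-rule on 2: fresh world w1, w0Rw1]
5. not r, w1   [neg-and-rule on 4 (branches; this branch)]
6. Box (p and r), w2   [neg-Box-rule on 3: fresh world w2, w0Rw2]
7. p and r, w0   [Box-rule on 6 via w2Rw0]
8. p, w0   [and-rule on 7]
9. r, w0   [and-rule on 7]
10. p and r, w1   [Box-rule on 6 via w2Rw1]
11. p, w1   [and-rule on 10]
12. r, w1   [and-rule on 10]
Accessibility: w0Rw0, w0Rw1, w0Rw2, w1Rw0, w1Rw1, w1Rw2, w2Rw0, w2Rw1, w2Rw2
Branch closes: r and not r both at w1.
Every branch closes (one shown): valid in S5.
S4-tableau for the negation not (not Box (p and r) implies Box not Box (p and r)):
1. not (not Box (p and r) implies Box not Box (p and r)), w0
2. not Box (p and r), w0   [neg-implies-rule on 1]
3. not Box not Box (p and r), w0   [neg-implies-rule on 1]
4. not (p and r), w1   [neg-Box-rule on 2: fresh world w1, w0Rw1]
5. not r, w1   [neg-and-rule on 4 (branches; this branch)]
6. Box (p and r), w2   [neg-Box-rule on 3: fresh world w2, w0Rw2]
7. p and r, w2   [Box-rule on 6 via w2Rw2]
8. p, w2   [and-rule on 7]
9. r, w2   [and-rule on 7]
Accessibility: w0Rw0, w0Rw1, w0Rw2, w1Rw1, w2Rw2
Complete open branch: countermodel on an S4-frame, so not valid in S4, nor in K, T (the same frame is also a K-frame and a T-frame).

S5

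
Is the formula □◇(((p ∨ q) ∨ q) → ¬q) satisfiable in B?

Satisfiable

1. □◇(((p ∨ q) ∨ q) → ¬q), 0
2. ◇(((p ∨ q) ∨ q) → ¬q), 0
3. ((p ∨ q) ∨ q) → ¬q, 1
4. ◇(((p ∨ q) ∨ q) → ¬q), 1
5. ¬q, 1
6. ((p ∨ q) ∨ q) → ¬q, 2
7. ¬q, 2
Accessibility: 0R0, 0R1, 1R0, 1R1, 1R2, 2R1, 2R2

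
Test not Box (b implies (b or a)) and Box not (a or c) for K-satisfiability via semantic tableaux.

1. not Box (b implies (b or a)) and Box not (a or c), u
2. not Box (b implies (b or a)), u
3. Box not (a or c), u
4. not (b implies (b or a)), v
5. b, v
6. not (b or a), v
7. not b, v
8. not a, v
Accessibility: uRv
Branch closes: b and not b both at v.
Every branch closes; the branch above is one of them.

No, unsatisfiable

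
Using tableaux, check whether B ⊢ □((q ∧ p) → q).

Yes, valid

Tableau for the negation ¬□((q ∧ p) → q):
1. ¬□((q ∧ p) → q), 0
2. ¬((q ∧ p) → q), 1
3. q ∧ p, 1
4. ¬q, 1
5. q, 1
6. p, 1
Accessibility: 0R0, 0R1, 1R0, 1R1
Branch closes: q and ¬q both at 1.
Every branch of the negation's tableau closes; the branch above is one of them.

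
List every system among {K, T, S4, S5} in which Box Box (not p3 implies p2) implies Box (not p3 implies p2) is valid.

T, S4, S5

K-tableau for the negation not (Box Box (not p3 implies p2) implies Box (not p3 implies p2)):
1. not (Box Box (not p3 implies p2) implies Box (not p3 implies p2)), u
2. Box Box (not p3 implies p2), u
3. not Box (not p3 implies p2), u
4. not (not p3 implies p2), v
5. not p3, v
6. not p2, v
7. Box (not p3 implies p2), v
Accessibility: uRv
Complete open branch: countermodel on a K-frame, so not valid in K.
T-tableau for the negation not (Box Box (not p3 implies p2) implies Box (not p3 implies p2)):
1. not (Box Box (not p3 implies p2) implies Box (not p3 implies p2)), u
2. Box Box (not p3 implies p2), u
3. not Box (not p3 implies p2), u
4. Box (not p3 implies p2), u
5. not p3 implies p2, u
6. p2, u
7. not (not p3 implies p2), v
8. not p3, v
9. not p2, v
10. Box (not p3 implies p2), v
11. not p3 implies p2, v
12. p2, v
Accessibility: uRu, uRv, vRv
Branch closes: p2 and not p2 both at v.
Every branch closes (one shown): valid in T, hence also in S4, S5 (every theorem of T is a theorem of S4 and S5).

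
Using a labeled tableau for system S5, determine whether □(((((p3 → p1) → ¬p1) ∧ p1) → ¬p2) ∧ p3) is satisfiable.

1. □(((((p3 → p1) → ¬p1) ∧ p1) → ¬p2) ∧ p3), u
2. ((((p3 → p1) → ¬p1) ∧ p1) → ¬p2) ∧ p3, u   [□-rule on 1 via uRu]
3. (((p3 → p1) → ¬p1) ∧ p1) → ¬p2, u   [∧-rule on 2]
4. p3, u   [∧-rule on 2]
5. ¬p2, u   [→-rule on 3 (branches; this branch)]
Accessibility: uRu

Satisfiable (open branch found)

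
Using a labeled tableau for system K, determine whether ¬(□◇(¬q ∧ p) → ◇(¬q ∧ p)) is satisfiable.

1. ¬(□◇(¬q ∧ p) → ◇(¬q ∧ p)), w0
2. □◇(¬q ∧ p), w0
3. ¬◇(¬q ∧ p), w0

Satisfiable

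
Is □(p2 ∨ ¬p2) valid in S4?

Tableau for the negation ¬□(p2 ∨ ¬p2):
1. ¬□(p2 ∨ ¬p2), 0
2. ¬(p2 ∨ ¬p2), 1   [¬□-rule on 1: fresh world 1, 0R1]
3. ¬p2, 1   [¬∨-rule on 2]
4. p2, 1   [¬∨-rule on 2]
Accessibility: 0R0, 0R1, 1R1
Branch closes: p2 and ¬p2 both at 1.
All branches of the negation close; one closing branch shown above.

Valid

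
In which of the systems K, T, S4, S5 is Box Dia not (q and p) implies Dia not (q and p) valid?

K-tableau for the negation not (Box Dia not (q and p) implies Dia not (q and p)):
1. not (Box Dia not (q and p) implies Dia not (q and p)), w0
2. Box Dia not (q and p), w0
3. not Dia not (q and p), w0
Complete open branch: countermodel on a K-frame, so not valid in K.
T-tableau for the negation not (Box Dia not (q and p) implies Dia not (q and p)):
1. not (Box Dia not (q and p) implies Dia not (q and p)), w0
2. Box Dia not (q and p), w0
3. not Dia not (q and p), w0
4. Dia not (q and p), w0
5. q and p, w0
6. q, w0
7. p, w0
8. not (q and p), w1
9. Dia not (q and p), w1
10. q and p, w1
11. q, w1
12. p, w1
13. not p, w1
Accessibility: w0Rw0, w0Rw1, w1Rw1
Branch closes: p and not p both at w1.
Every branch closes (one shown): valid in T, hence also in S4, S5 (every theorem of T is a theorem of S4 and S5).

T, S4, S5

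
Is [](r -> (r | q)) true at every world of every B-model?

Yes, valid

Tableau for the negation ~[](r -> (r | q)):
1. ~[](r -> (r | q)), u
2. ~(r -> (r | q)), v
3. r, v
4. ~(r | q), v
5. ~r, v
6. ~q, v
Accessibility: uRu, uRv, vRu, vRv
Branch closes: r and ~r both at v.
Every branch of the negation's tableau closes; the branch above is one of them.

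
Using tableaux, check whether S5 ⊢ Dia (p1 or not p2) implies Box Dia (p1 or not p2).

Tableau for the negation not (Dia (p1 or not p2) implies Box Dia (p1 or not p2)):
1. not (Dia (p1 or not p2) implies Box Dia (p1 or not p2)), w0
2. Dia (p1 or not p2), w0
3. not Box Dia (p1 or not p2), w0
4. p1 or not p2, w1
5. not p2, w1
6. not Dia (p1 or not p2), w2
7. not (p1 or not p2), w0
8. not p1, w0
9. p2, w0
10. not (p1 or not p2), w1
11. not p1, w1
12. p2, w1
Accessibility: w0Rw0, w0Rw1, w0Rw2, w1Rw0, w1Rw1, w1Rw2, w2Rw0, w2Rw1, w2Rw2
Branch closes: p2 and not p2 both at w1.
All branches of the negation close; one closing branch shown above.

Valid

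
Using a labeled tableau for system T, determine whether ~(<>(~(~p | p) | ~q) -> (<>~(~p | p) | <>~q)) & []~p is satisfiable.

1. ~(<>(~(~p | p) | ~q) -> (<>~(~p | p) | <>~q)) & []~p, w0
2. ~(<>(~(~p | p) | ~q) -> (<>~(~p | p) | <>~q)), w0
3. []~p, w0
4. <>(~(~p | p) | ~q), w0
5. ~(<>~(~p | p) | <>~q), w0
6. ~<>~(~p | p), w0
7. ~<>~q, w0
8. ~p, w0
9. ~p | p, w0
10. q, w0
11. ~(~p | p) | ~q, w1
12. ~p, w1
13. ~p | p, w1
14. q, w1
15. ~(~p | p), w1
16. p, w1
Accessibility: w0Rw0, w0Rw1, w1Rw1
Branch closes: p and ~p both at w1.
All branches of the tableau close; one closing branch shown above.

No, unsatisfiable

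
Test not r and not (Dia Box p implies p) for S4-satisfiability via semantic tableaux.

1. not r and not (Dia Box p implies p), 0
2. not r, 0
3. not (Dia Box p implies p), 0
4. Dia Box p, 0
5. not p, 0
6. Box p, 1
7. p, 1
Accessibility: 0R0, 0R1, 1R1

Satisfiable (open branch found)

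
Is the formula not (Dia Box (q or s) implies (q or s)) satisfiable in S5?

Unsatisfiable

1. not (Dia Box (q or s) implies (q or s)), u
2. Dia Box (q or s), u
3. not (q or s), u
4. not q, u
5. not s, u
6. Box (q or s), v
7. q or s, u
8. q or s, v
9. s, u
Accessibility: uRu, uRv, vRu, vRv
Branch closes: s and not s both at u.
Every branch closes; the branch above is one of them.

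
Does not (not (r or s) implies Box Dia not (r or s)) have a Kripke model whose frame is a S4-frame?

Yes, satisfiable

1. not (not (r or s) implies Box Dia not (r or s)), u
2. not (r or s), u
3. not Box Dia not (r or s), u
4. not r, u
5. not s, u
6. not Dia not (r or s), v
7. r or s, v
8. s, v
Accessibility: uRu, uRv, vRv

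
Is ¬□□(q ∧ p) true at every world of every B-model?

Tableau for the negation □□(q ∧ p):
1. □□(q ∧ p), 0
2. □(q ∧ p), 0
3. q ∧ p, 0
4. q, 0
5. p, 0
Accessibility: 0R0
The negation has an open branch (countermodel exists).

No, not valid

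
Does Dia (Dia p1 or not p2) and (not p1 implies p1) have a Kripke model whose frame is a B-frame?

Satisfiable

1. Dia (Dia p1 or not p2) and (not p1 implies p1), 0
2. Dia (Dia p1 or not p2), 0
3. not p1 implies p1, 0
4. p1, 0
5. Dia p1 or not p2, 1
6. not p2, 1
Accessibility: 0R0, 0R1, 1R0, 1R1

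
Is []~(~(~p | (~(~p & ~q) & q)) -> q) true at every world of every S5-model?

Not valid

Tableau for the negation ~[]~(~(~p | (~(~p & ~q) & q)) -> q):
1. ~[]~(~(~p | (~(~p & ~q) & q)) -> q), u
2. ~(~p | (~(~p & ~q) & q)) -> q, v   [~[]-rule on 1: fresh world v, uRv]
3. q, v   [->-rule on 2 (branches; this branch)]
Accessibility: uRu, uRv, vRu, vRv
The negation has an open branch (countermodel exists).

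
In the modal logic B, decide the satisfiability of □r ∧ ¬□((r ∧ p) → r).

Unsatisfiable (every branch closes)

1. □r ∧ ¬□((r ∧ p) → r), u
2. □r, u
3. ¬□((r ∧ p) → r), u
4. r, u
5. ¬((r ∧ p) → r), v
6. r ∧ p, v
7. ¬r, v
8. r, v
9. p, v
Accessibility: uRu, uRv, vRu, vRv
Branch closes: r and ¬r both at v.
All branches of the tableau close; one closing branch shown above.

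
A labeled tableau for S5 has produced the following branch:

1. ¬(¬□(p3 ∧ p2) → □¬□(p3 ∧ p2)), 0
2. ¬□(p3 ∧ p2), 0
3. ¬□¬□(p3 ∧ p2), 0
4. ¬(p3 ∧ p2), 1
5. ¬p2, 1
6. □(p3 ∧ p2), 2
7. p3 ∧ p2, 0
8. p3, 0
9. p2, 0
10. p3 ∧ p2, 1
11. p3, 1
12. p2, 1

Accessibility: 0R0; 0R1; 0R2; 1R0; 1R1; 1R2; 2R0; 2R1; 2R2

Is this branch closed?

Both p2 and ¬p2 appear at 1.

Yes, closed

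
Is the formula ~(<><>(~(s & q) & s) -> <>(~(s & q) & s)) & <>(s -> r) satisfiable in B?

Yes, satisfiable

1. ~(<><>(~(s & q) & s) -> <>(~(s & q) & s)) & <>(s -> r), u
2. ~(<><>(~(s & q) & s) -> <>(~(s & q) & s)), u   [&-rule on 1]
3. <>(s -> r), u   [&-rule on 1]
4. <><>(~(s & q) & s), u   [~->-rule on 2]
5. ~<>(~(s & q) & s), u   [~->-rule on 2]
6. ~(~(s & q) & s), u   [~<>-rule on 5 via uRu]
7. ~s, u   [~&-rule on 6 (branches; this branch)]
8. s -> r, v   [<>-rule on 3: fresh world v, uRv]
9. ~(~(s & q) & s), v   [~<>-rule on 5 via uRv]
10. r, v   [->-rule on 8 (branches; this branch)]
11. ~s, v   [~&-rule on 9 (branches; this branch)]
12. <>(~(s & q) & s), w   [<>-rule on 4: fresh world w, uRw]
13. ~(~(s & q) & s), w   [~<>-rule on 5 via uRw]
14. ~s, w   [~&-rule on 13 (branches; this branch)]
15. ~(s & q) & s, x   [<>-rule on 12: fresh world x, wRx]
16. ~(s & q), x   [&-rule on 15]
17. s, x   [&-rule on 15]
18. ~q, x   [~&-rule on 16 (branches; this branch)]
Accessibility: uRu, uRv, uRw, vRu, vRv, wRu, wRw, wRx, xRw, xRx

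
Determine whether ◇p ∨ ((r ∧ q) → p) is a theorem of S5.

Invalid (countermodel exists)

Tableau for the negation ¬(◇p ∨ ((r ∧ q) → p)):
1. ¬(◇p ∨ ((r ∧ q) → p)), 0
2. ¬◇p, 0
3. ¬((r ∧ q) → p), 0
4. r ∧ q, 0
5. ¬p, 0
6. r, 0
7. q, 0
Accessibility: 0R0
The negation has an open branch (countermodel exists).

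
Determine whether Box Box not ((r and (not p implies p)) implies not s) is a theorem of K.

Tableau for the negation not Box Box not ((r and (not p implies p)) implies not s):
1. not Box Box not ((r and (not p implies p)) implies not s), u
2. not Box not ((r and (not p implies p)) implies not s), v
3. (r and (not p implies p)) implies not s, w
4. not s, w
Accessibility: uRv, vRw
The negation has an open branch (countermodel exists).

Invalid (countermodel exists)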